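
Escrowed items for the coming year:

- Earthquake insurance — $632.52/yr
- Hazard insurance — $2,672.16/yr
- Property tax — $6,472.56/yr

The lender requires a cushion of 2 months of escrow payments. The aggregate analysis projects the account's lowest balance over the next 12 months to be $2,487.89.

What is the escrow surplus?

Earthquake insurance — $632.52/yr
Hazard insurance — $2,672.16/yr
Property tax — $6,472.56/yr
Yearly total = $632.52 + $2,672.16 + $6,472.56 = $9,777.24
Per month = $9,777.24 / 12 = $814.77
Required reserve = 2 × $814.77 = $1,629.54
Surplus = $2,487.89 − $1,629.54 = $858.35

$858.35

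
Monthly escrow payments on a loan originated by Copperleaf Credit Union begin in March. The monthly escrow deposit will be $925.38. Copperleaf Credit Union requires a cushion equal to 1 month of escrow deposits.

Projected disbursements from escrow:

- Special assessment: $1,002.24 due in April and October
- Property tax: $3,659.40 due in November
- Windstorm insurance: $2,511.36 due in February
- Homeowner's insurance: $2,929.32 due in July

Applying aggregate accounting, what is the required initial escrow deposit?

Cushion = 1 × $925.38 = $925.38
Trial balance (start $0, +$925.38 each month, − disbursements):
  Mar: +$925.38 → $925.38
  Apr: +$925.38 − $1,002.24 → $848.52
  May: +$925.38 → $1,773.90
  Jun: +$925.38 → $2,699.28
  Jul: +$925.38 − $2,929.32 → $695.34
  Aug: +$925.38 → $1,620.72
  Sep: +$925.38 → $2,546.10
  Oct: +$925.38 − $1,002.24 → $2,469.24
  Nov: +$925.38 − $3,659.40 → -$264.78
  Dec: +$925.38 → $660.60
  Jan: +$925.38 → $1,585.98
  Feb: +$925.38 − $2,511.36 → $0.00
Lowest trial balance = -$264.78 (Nov)
Initial deposit = cushion − low point = $925.38 − (-$264.78) = $1,190.16

$1,190.16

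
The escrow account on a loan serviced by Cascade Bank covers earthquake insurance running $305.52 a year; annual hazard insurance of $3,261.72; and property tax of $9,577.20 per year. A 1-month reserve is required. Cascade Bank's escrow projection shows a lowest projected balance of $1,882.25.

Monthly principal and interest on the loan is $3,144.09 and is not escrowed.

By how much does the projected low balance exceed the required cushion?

$786.88

Earthquake insurance: $305.52/yr
Hazard insurance: $3,261.72/yr
Property tax: $9,577.20/yr
Yearly total = $13,144.44
Monthly escrow = $13,144.44 / 12 = $1,095.37
Required reserve = 1 × $1,095.37 = $1,095.37
Surplus = $1,882.25 − $1,095.37 = $786.88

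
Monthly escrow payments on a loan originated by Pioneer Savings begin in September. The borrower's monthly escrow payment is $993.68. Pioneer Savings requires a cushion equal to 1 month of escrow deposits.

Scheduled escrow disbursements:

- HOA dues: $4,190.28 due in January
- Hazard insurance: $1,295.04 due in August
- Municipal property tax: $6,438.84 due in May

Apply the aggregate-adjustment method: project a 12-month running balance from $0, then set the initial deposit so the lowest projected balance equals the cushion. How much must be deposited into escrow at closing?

Cushion = 1 × $993.68 = $993.68
Trial balance (start $0, +$993.68 each month, − disbursements):
  Sep: +$993.68 → $993.68
  Oct: +$993.68 → $1,987.36
  Nov: +$993.68 → $2,981.04
  Dec: +$993.68 → $3,974.72
  Jan: +$993.68 − $4,190.28 → $778.12
  Feb: +$993.68 → $1,771.80
  Mar: +$993.68 → $2,765.48
  Apr: +$993.68 → $3,759.16
  May: +$993.68 − $6,438.84 → -$1,686.00
  Jun: +$993.68 → -$692.32
  Jul: +$993.68 → $301.36
  Aug: +$993.68 − $1,295.04 → $0.00
Lowest trial balance = -$1,686.00 (May)
Initial deposit = cushion − low point = $993.68 − (-$1,686.00) = $2,679.68

$2,679.68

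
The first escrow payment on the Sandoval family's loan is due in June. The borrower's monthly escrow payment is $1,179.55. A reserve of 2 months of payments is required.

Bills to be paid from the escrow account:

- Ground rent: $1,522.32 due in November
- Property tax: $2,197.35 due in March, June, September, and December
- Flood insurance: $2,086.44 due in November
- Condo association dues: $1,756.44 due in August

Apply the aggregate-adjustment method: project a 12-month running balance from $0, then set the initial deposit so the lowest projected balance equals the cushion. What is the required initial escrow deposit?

Cushion = 2 × $1,179.55 = $2,359.10
Trial balance (start $0, +$1,179.55 each month, − disbursements):
  Jun: +$1,179.55 − $2,197.35 → -$1,017.80
  Jul: +$1,179.55 → $161.75
  Aug: +$1,179.55 − $1,756.44 → -$415.14
  Sep: +$1,179.55 − $2,197.35 → -$1,432.94
  Oct: +$1,179.55 → -$253.39
  Nov: +$1,179.55 − $3,608.76 → -$2,682.60
  Dec: +$1,179.55 − $2,197.35 → -$3,700.40
  Jan: +$1,179.55 → -$2,520.85
  Feb: +$1,179.55 → -$1,341.30
  Mar: +$1,179.55 − $2,197.35 → -$2,359.10
  Apr: +$1,179.55 → -$1,179.55
  May: +$1,179.55 → $0.00
Lowest trial balance = -$3,700.40 (Dec)
Initial deposit = cushion − low point = $2,359.10 − (-$3,700.40) = $6,059.50

$6,059.50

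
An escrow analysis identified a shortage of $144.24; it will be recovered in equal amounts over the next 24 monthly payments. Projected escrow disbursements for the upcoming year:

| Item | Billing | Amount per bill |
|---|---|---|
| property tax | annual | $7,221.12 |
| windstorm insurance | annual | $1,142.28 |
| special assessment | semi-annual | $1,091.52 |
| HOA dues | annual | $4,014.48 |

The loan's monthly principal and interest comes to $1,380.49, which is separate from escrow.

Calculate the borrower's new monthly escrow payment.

$1,219.42

Property tax = $7,221.12
Windstorm insurance = $1,142.28
Special assessment = $1,091.52 × 2 = $2,183.04
HOA dues = $4,014.48
Annual escrow total = $7,221.12 + $1,142.28 + $2,183.04 + $4,014.48 = $14,560.92
Monthly = $14,560.92 ÷ 12 = $1,213.41
Shortage spread = $144.24 ÷ 24 = $6.01/mo
Adjusted monthly = $1,213.41 + $6.01 = $1,219.42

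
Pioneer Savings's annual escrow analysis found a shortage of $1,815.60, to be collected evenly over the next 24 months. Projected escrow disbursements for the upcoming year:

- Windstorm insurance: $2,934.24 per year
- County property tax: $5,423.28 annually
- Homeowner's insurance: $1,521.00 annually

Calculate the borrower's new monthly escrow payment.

$898.86

Windstorm insurance — $2,934.24/yr
County property tax — $5,423.28/yr
Homeowner's insurance — $1,521.00/yr
Combined annual = $9,878.52
Base monthly escrow = $9,878.52 / 12 = $823.21
Monthly shortage recovery: $1,815.60 ÷ 24 = $75.65
New monthly escrow = $823.21 + $75.65 = $898.86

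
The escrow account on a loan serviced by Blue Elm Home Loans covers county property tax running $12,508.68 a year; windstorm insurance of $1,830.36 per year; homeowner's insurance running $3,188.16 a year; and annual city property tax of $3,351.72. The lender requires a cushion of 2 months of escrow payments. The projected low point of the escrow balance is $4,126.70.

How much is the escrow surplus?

$646.88

County property tax — $12,508.68 annually
Windstorm insurance — $1,830.36 annually
Homeowner's insurance — $3,188.16 annually
City property tax — $3,351.72 annually
Total per year = $12,508.68 + $1,830.36 + $3,188.16 + $3,351.72 = $20,878.92
Base monthly escrow = $20,878.92 / 12 = $1,739.91
Required cushion = 2 × $1,739.91 = $3,479.82
Excess over cushion: $4,126.70 − $3,479.82 = $646.88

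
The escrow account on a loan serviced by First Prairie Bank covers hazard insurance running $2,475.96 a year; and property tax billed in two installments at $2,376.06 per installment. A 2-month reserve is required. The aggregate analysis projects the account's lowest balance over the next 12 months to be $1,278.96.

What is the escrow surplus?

Hazard insurance — $2,475.96
Property tax — $2,376.06 × 2 = $4,752.12
Annual escrow total = $2,475.96 + $4,752.12 = $7,228.08
Monthly = $7,228.08 / 12 = $602.34
Required reserve = 2 × $602.34 = $1,204.68
Excess over cushion: $1,278.96 − $1,204.68 = $74.28

$74.28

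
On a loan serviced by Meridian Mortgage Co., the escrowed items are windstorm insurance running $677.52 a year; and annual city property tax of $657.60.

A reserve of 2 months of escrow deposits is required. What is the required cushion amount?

Windstorm insurance — $677.52 per year
City property tax — $657.60 per year
Yearly total = $1,335.12
Per month = $1,335.12 / 12 = $111.26
Reserve = 2 × $111.26 = $222.52

$222.52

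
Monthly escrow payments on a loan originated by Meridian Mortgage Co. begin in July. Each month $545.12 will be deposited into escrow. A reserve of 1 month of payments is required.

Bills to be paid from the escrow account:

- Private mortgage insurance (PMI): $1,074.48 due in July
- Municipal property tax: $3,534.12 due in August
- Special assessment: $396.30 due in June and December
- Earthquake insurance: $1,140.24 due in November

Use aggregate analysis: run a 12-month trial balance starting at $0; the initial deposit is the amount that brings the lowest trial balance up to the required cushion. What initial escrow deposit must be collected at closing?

$4,063.48

Cushion = 1 × $545.12 = $545.12
Trial balance (start $0, +$545.12 each month, − disbursements):
  Jul: +$545.12 − $1,074.48 → -$529.36
  Aug: +$545.12 − $3,534.12 → -$3,518.36
  Sep: +$545.12 → -$2,973.24
  Oct: +$545.12 → -$2,428.12
  Nov: +$545.12 − $1,140.24 → -$3,023.24
  Dec: +$545.12 − $396.30 → -$2,874.42
  Jan: +$545.12 → -$2,329.30
  Feb: +$545.12 → -$1,784.18
  Mar: +$545.12 → -$1,239.06
  Apr: +$545.12 → -$693.94
  May: +$545.12 → -$148.82
  Jun: +$545.12 − $396.30 → $0.00
Lowest trial balance = -$3,518.36 (Aug)
Initial deposit = cushion − low point = $545.12 − (-$3,518.36) = $4,063.48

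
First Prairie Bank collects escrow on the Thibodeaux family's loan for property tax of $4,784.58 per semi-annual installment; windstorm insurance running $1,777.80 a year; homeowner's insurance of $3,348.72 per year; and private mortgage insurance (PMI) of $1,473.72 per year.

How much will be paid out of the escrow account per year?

$16,169.40

Property tax = $4,784.58 × 2 = $9,569.16 annually
Windstorm insurance = $1,777.80 annually
Homeowner's insurance = $3,348.72 annually
Private mortgage insurance (PMI) = $1,473.72 annually
Yearly total = $9,569.16 + $1,777.80 + $3,348.72 + $1,473.72 = $16,169.40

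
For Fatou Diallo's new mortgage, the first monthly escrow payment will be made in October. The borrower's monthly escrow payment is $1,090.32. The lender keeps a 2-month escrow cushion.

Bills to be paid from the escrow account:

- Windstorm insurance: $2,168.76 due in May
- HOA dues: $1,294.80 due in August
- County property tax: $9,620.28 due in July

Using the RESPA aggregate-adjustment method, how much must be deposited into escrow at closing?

$3,270.96

Cushion = 2 × $1,090.32 = $2,180.64
Trial balance (start $0, +$1,090.32 each month, − disbursements):
  Oct: +$1,090.32 → $1,090.32
  Nov: +$1,090.32 → $2,180.64
  Dec: +$1,090.32 → $3,270.96
  Jan: +$1,090.32 → $4,361.28
  Feb: +$1,090.32 → $5,451.60
  Mar: +$1,090.32 → $6,541.92
  Apr: +$1,090.32 → $7,632.24
  May: +$1,090.32 − $2,168.76 → $6,553.80
  Jun: +$1,090.32 → $7,644.12
  Jul: +$1,090.32 − $9,620.28 → -$885.84
  Aug: +$1,090.32 − $1,294.80 → -$1,090.32
  Sep: +$1,090.32 → $0.00
Lowest trial balance = -$1,090.32 (Aug)
Initial deposit = cushion − low point = $2,180.64 − (-$1,090.32) = $3,270.96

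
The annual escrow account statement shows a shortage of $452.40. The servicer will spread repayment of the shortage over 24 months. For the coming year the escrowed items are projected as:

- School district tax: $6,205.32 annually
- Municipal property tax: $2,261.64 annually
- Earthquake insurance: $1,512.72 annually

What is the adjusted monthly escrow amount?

School district tax: $6,205.32/yr
Municipal property tax: $2,261.64/yr
Earthquake insurance: $1,512.72/yr
Combined annual = $6,205.32 + $2,261.64 + $1,512.72 = $9,979.68
Monthly escrow = $9,979.68 / 12 = $831.64
Shortage per month = $452.40 / 24 = $18.85
Adjusted monthly = $831.64 + $18.85 = $850.49

$850.49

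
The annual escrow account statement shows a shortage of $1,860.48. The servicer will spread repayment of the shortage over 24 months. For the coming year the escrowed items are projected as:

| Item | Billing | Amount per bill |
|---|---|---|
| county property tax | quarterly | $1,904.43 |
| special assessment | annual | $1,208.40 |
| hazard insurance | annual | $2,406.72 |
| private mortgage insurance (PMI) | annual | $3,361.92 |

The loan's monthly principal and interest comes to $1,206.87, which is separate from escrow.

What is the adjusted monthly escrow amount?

$1,293.75

County property tax: $1,904.43 × 4 = $7,617.72 annually
Special assessment: $1,208.40 annually
Hazard insurance: $2,406.72 annually
Private mortgage insurance (PMI): $3,361.92 annually
Yearly total = $7,617.72 + $1,208.40 + $2,406.72 + $3,361.92 = $14,594.76
Monthly escrow = $14,594.76 / 12 = $1,216.23
Shortage spread = $1,860.48 ÷ 24 = $77.52/mo
Adjusted monthly = $1,216.23 + $77.52 = $1,293.75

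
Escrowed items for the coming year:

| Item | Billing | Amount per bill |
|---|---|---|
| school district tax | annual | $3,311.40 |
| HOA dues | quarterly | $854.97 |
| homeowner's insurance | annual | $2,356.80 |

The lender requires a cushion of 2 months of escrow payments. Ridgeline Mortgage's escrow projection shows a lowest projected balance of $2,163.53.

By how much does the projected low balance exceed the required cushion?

$648.85

School district tax — $3,311.40/yr
HOA dues — $854.97 × 4 = $3,419.88/yr
Homeowner's insurance — $2,356.80/yr
Annual escrow total = $9,088.08
Monthly = $9,088.08 ÷ 12 = $757.34
Cushion = 2 × $757.34 = $1,514.68
Excess over cushion: $2,163.53 − $1,514.68 = $648.85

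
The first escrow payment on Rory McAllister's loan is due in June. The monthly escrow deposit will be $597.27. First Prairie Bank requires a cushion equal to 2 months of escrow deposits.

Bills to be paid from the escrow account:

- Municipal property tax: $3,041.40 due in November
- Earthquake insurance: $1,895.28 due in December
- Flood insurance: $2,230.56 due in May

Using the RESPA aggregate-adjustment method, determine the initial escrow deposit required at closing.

Cushion = 2 × $597.27 = $1,194.54
Trial balance (start $0, +$597.27 each month, − disbursements):
  Jun: +$597.27 → $597.27
  Jul: +$597.27 → $1,194.54
  Aug: +$597.27 → $1,791.81
  Sep: +$597.27 → $2,389.08
  Oct: +$597.27 → $2,986.35
  Nov: +$597.27 − $3,041.40 → $542.22
  Dec: +$597.27 − $1,895.28 → -$755.79
  Jan: +$597.27 → -$158.52
  Feb: +$597.27 → $438.75
  Mar: +$597.27 → $1,036.02
  Apr: +$597.27 → $1,633.29
  May: +$597.27 − $2,230.56 → $0.00
Lowest trial balance = -$755.79 (Dec)
Initial deposit = cushion − low point = $1,194.54 − (-$755.79) = $1,950.33

$1,950.33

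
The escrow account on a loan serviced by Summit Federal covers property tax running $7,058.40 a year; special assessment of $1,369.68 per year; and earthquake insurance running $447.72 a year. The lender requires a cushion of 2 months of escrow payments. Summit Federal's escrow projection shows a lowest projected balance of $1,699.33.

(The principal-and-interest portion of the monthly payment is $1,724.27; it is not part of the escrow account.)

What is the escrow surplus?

$220.03

Property tax: $7,058.40 per year
Special assessment: $1,369.68 per year
Earthquake insurance: $447.72 per year
Annual escrow total = $8,875.80
Monthly = $8,875.80 ÷ 12 = $739.65
Required cushion = 2 × $739.65 = $1,479.30
Surplus = $1,699.33 − $1,479.30 = $220.03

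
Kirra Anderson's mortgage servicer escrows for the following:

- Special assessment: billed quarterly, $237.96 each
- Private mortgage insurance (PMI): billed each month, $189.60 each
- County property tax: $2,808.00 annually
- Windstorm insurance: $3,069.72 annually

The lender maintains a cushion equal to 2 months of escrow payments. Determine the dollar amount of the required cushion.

Special assessment = $237.96 × 4 = $951.84 per year
Private mortgage insurance (PMI) = $189.60 × 12 = $2,275.20 per year
County property tax = $2,808.00 per year
Windstorm insurance = $3,069.72 per year
Yearly total = $951.84 + $2,275.20 + $2,808.00 + $3,069.72 = $9,104.76
Base monthly escrow = $9,104.76 / 12 = $758.73
Required cushion = 2 × $758.73 = $1,517.46

$1,517.46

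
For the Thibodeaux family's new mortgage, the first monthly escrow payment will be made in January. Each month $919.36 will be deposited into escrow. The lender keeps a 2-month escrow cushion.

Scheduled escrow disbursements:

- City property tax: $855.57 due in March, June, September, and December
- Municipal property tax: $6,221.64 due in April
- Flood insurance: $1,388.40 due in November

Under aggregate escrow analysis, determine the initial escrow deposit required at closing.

$5,238.49

Cushion = 2 × $919.36 = $1,838.72
Trial balance (start $0, +$919.36 each month, − disbursements):
  Jan: +$919.36 → $919.36
  Feb: +$919.36 → $1,838.72
  Mar: +$919.36 − $855.57 → $1,902.51
  Apr: +$919.36 − $6,221.64 → -$3,399.77
  May: +$919.36 → -$2,480.41
  Jun: +$919.36 − $855.57 → -$2,416.62
  Jul: +$919.36 → -$1,497.26
  Aug: +$919.36 → -$577.90
  Sep: +$919.36 − $855.57 → -$514.11
  Oct: +$919.36 → $405.25
  Nov: +$919.36 − $1,388.40 → -$63.79
  Dec: +$919.36 − $855.57 → $0.00
Lowest trial balance = -$3,399.77 (Apr)
Initial deposit = cushion − low point = $1,838.72 − (-$3,399.77) = $5,238.49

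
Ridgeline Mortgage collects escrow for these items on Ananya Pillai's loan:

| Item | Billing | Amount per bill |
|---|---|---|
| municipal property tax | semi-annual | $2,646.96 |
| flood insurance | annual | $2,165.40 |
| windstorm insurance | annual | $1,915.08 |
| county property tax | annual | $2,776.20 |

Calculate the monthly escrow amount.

Municipal property tax: $2,646.96 × 2 = $5,293.92
Flood insurance: $2,165.40
Windstorm insurance: $1,915.08
County property tax: $2,776.20
Combined annual = $12,150.60
Per month = $12,150.60 ÷ 12 = $1,012.55

$1,012.55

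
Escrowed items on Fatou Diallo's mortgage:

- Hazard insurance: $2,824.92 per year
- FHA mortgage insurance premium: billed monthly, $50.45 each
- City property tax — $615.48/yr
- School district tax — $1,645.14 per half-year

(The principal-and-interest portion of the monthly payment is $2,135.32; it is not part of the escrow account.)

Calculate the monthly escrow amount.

Hazard insurance: $2,824.92 annually
FHA mortgage insurance premium: $50.45 × 12 = $605.40 annually
City property tax: $615.48 annually
School district tax: $1,645.14 × 2 = $3,290.28 annually
Yearly total = $2,824.92 + $605.40 + $615.48 + $3,290.28 = $7,336.08
Monthly = $7,336.08 ÷ 12 = $611.34

$611.34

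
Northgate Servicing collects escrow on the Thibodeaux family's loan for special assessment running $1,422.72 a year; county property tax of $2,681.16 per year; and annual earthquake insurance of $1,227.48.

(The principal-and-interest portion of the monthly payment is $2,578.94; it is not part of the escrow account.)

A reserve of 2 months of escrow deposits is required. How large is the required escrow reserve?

Special assessment: $1,422.72
County property tax: $2,681.16
Earthquake insurance: $1,227.48
Annual escrow total = $1,422.72 + $2,681.16 + $1,227.48 = $5,331.36
Base monthly escrow = $5,331.36 ÷ 12 = $444.28
Cushion = 2 × $444.28 = $888.56

$888.56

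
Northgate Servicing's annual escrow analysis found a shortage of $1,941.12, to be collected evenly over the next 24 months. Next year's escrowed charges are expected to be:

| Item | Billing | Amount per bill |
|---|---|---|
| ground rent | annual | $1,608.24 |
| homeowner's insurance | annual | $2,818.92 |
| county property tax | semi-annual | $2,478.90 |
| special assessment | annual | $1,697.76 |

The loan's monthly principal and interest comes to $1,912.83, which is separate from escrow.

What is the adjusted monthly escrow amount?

$1,004.44

Ground rent = $1,608.24 per year
Homeowner's insurance = $2,818.92 per year
County property tax = $2,478.90 × 2 = $4,957.80 per year
Special assessment = $1,697.76 per year
Combined annual = $1,608.24 + $2,818.92 + $4,957.80 + $1,697.76 = $11,082.72
Per month = $11,082.72 / 12 = $923.56
Shortage spread = $1,941.12 ÷ 24 = $80.88/mo
Adjusted monthly = $923.56 + $80.88 = $1,004.44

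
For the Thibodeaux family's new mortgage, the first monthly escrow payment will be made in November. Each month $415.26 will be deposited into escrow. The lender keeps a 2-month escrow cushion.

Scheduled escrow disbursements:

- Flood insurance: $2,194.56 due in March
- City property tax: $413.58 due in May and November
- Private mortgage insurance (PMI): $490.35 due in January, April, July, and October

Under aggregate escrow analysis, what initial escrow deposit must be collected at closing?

Cushion = 2 × $415.26 = $830.52
Trial balance (start $0, +$415.26 each month, − disbursements):
  Nov: +$415.26 − $413.58 → $1.68
  Dec: +$415.26 → $416.94
  Jan: +$415.26 − $490.35 → $341.85
  Feb: +$415.26 → $757.11
  Mar: +$415.26 − $2,194.56 → -$1,022.19
  Apr: +$415.26 − $490.35 → -$1,097.28
  May: +$415.26 − $413.58 → -$1,095.60
  Jun: +$415.26 → -$680.34
  Jul: +$415.26 − $490.35 → -$755.43
  Aug: +$415.26 → -$340.17
  Sep: +$415.26 → $75.09
  Oct: +$415.26 − $490.35 → $0.00
Lowest trial balance = -$1,097.28 (Apr)
Initial deposit = cushion − low point = $830.52 − (-$1,097.28) = $1,927.80

$1,927.80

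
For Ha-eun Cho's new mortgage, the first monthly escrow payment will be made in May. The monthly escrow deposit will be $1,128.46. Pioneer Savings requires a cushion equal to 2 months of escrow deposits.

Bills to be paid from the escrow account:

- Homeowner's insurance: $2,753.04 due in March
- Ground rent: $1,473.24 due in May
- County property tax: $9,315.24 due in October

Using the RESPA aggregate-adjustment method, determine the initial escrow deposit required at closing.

Cushion = 2 × $1,128.46 = $2,256.92
Trial balance (start $0, +$1,128.46 each month, − disbursements):
  May: +$1,128.46 − $1,473.24 → -$344.78
  Jun: +$1,128.46 → $783.68
  Jul: +$1,128.46 → $1,912.14
  Aug: +$1,128.46 → $3,040.60
  Sep: +$1,128.46 → $4,169.06
  Oct: +$1,128.46 − $9,315.24 → -$4,017.72
  Nov: +$1,128.46 → -$2,889.26
  Dec: +$1,128.46 → -$1,760.80
  Jan: +$1,128.46 → -$632.34
  Feb: +$1,128.46 → $496.12
  Mar: +$1,128.46 − $2,753.04 → -$1,128.46
  Apr: +$1,128.46 → $0.00
Lowest trial balance = -$4,017.72 (Oct)
Initial deposit = cushion − low point = $2,256.92 − (-$4,017.72) = $6,274.64

$6,274.64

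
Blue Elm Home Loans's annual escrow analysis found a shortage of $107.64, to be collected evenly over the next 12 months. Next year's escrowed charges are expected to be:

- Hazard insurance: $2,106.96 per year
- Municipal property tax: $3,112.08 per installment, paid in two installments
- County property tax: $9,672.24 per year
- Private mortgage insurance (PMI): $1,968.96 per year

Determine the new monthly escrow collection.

$1,673.33

Hazard insurance — $2,106.96 per year
Municipal property tax — $3,112.08 × 2 = $6,224.16 per year
County property tax — $9,672.24 per year
Private mortgage insurance (PMI) — $1,968.96 per year
Combined annual = $2,106.96 + $6,224.16 + $9,672.24 + $1,968.96 = $19,972.32
Monthly = $19,972.32 ÷ 12 = $1,664.36
Shortage per month = $107.64 ÷ 12 = $8.97
New monthly escrow = $1,664.36 + $8.97 = $1,673.33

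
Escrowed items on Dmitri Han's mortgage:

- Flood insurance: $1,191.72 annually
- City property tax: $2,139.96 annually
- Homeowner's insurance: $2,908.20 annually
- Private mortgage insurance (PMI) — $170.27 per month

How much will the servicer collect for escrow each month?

Flood insurance: $1,191.72
City property tax: $2,139.96
Homeowner's insurance: $2,908.20
Private mortgage insurance (PMI): $170.27 × 12 = $2,043.24
Combined annual = $8,283.12
Monthly escrow = $8,283.12 / 12 = $690.26

$690.26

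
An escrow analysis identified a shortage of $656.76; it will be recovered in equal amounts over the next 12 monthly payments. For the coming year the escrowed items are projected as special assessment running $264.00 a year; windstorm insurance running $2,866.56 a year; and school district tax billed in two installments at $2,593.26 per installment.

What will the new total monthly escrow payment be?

$747.82

Special assessment = $264.00 annually
Windstorm insurance = $2,866.56 annually
School district tax = $2,593.26 × 2 = $5,186.52 annually
Yearly total = $264.00 + $2,866.56 + $5,186.52 = $8,317.08
Base monthly escrow = $8,317.08 / 12 = $693.09
Shortage spread = $656.76 / 12 = $54.73/mo
New monthly escrow = $693.09 + $54.73 = $747.82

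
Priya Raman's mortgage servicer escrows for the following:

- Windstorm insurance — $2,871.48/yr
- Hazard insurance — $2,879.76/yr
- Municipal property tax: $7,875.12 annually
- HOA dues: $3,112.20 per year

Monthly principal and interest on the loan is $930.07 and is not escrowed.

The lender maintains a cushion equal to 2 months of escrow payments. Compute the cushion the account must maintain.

$2,789.76

Windstorm insurance — $2,871.48 annually
Hazard insurance — $2,879.76 annually
Municipal property tax — $7,875.12 annually
HOA dues — $3,112.20 annually
Combined annual = $2,871.48 + $2,879.76 + $7,875.12 + $3,112.20 = $16,738.56
Base monthly escrow = $16,738.56 / 12 = $1,394.88
Required cushion = 2 × $1,394.88 = $2,789.76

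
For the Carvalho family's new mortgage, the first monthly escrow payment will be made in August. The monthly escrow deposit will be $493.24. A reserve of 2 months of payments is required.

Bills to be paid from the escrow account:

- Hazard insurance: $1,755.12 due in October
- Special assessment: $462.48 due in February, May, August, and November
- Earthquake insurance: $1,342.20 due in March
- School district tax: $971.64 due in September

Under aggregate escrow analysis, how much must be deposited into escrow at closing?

Cushion = 2 × $493.24 = $986.48
Trial balance (start $0, +$493.24 each month, − disbursements):
  Aug: +$493.24 − $462.48 → $30.76
  Sep: +$493.24 − $971.64 → -$447.64
  Oct: +$493.24 − $1,755.12 → -$1,709.52
  Nov: +$493.24 − $462.48 → -$1,678.76
  Dec: +$493.24 → -$1,185.52
  Jan: +$493.24 → -$692.28
  Feb: +$493.24 − $462.48 → -$661.52
  Mar: +$493.24 − $1,342.20 → -$1,510.48
  Apr: +$493.24 → -$1,017.24
  May: +$493.24 − $462.48 → -$986.48
  Jun: +$493.24 → -$493.24
  Jul: +$493.24 → $0.00
Lowest trial balance = -$1,709.52 (Oct)
Initial deposit = cushion − low point = $986.48 − (-$1,709.52) = $2,696.00

$2,696.00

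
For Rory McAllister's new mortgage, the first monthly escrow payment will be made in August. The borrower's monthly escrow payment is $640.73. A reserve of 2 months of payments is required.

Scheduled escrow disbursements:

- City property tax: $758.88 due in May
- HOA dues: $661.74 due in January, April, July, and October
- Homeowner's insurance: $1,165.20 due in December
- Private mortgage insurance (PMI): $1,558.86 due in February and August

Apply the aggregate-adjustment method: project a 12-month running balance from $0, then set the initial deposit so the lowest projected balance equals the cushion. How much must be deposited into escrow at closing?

Cushion = 2 × $640.73 = $1,281.46
Trial balance (start $0, +$640.73 each month, − disbursements):
  Aug: +$640.73 − $1,558.86 → -$918.13
  Sep: +$640.73 → -$277.40
  Oct: +$640.73 − $661.74 → -$298.41
  Nov: +$640.73 → $342.32
  Dec: +$640.73 − $1,165.20 → -$182.15
  Jan: +$640.73 − $661.74 → -$203.16
  Feb: +$640.73 − $1,558.86 → -$1,121.29
  Mar: +$640.73 → -$480.56
  Apr: +$640.73 − $661.74 → -$501.57
  May: +$640.73 − $758.88 → -$619.72
  Jun: +$640.73 → $21.01
  Jul: +$640.73 − $661.74 → $0.00
Lowest trial balance = -$1,121.29 (Feb)
Initial deposit = cushion − low point = $1,281.46 − (-$1,121.29) = $2,402.75

$2,402.75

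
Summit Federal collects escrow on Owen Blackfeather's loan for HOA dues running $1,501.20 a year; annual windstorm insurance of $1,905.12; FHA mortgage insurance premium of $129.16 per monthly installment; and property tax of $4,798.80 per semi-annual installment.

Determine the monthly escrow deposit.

HOA dues: $1,501.20 per year
Windstorm insurance: $1,905.12 per year
FHA mortgage insurance premium: $129.16 × 12 = $1,549.92 per year
Property tax: $4,798.80 × 2 = $9,597.60 per year
Yearly total = $1,501.20 + $1,905.12 + $1,549.92 + $9,597.60 = $14,553.84
Per month = $14,553.84 / 12 = $1,212.82

$1,212.82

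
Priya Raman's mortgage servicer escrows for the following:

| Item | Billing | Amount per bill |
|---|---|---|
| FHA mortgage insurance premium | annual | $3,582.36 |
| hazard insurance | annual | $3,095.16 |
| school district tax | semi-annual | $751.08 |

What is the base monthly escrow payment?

FHA mortgage insurance premium — $3,582.36 per year
Hazard insurance — $3,095.16 per year
School district tax — $751.08 × 2 = $1,502.16 per year
Total annual escrow = $3,582.36 + $3,095.16 + $1,502.16 = $8,179.68
Per month = $8,179.68 / 12 = $681.64

$681.64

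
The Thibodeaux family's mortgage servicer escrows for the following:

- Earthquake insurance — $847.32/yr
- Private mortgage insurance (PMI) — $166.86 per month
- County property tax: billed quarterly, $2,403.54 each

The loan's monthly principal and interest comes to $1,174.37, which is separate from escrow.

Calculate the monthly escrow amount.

Earthquake insurance — $847.32 annually
Private mortgage insurance (PMI) — $166.86 × 12 = $2,002.32 annually
County property tax — $2,403.54 × 4 = $9,614.16 annually
Combined annual = $847.32 + $2,002.32 + $9,614.16 = $12,463.80
Monthly escrow = $12,463.80 / 12 = $1,038.65

$1,038.65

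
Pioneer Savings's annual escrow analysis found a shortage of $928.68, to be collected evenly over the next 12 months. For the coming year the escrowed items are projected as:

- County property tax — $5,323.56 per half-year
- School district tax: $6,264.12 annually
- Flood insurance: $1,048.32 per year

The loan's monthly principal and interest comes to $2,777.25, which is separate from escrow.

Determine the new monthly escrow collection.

$1,574.02

County property tax — $5,323.56 × 2 = $10,647.12 per year
School district tax — $6,264.12 per year
Flood insurance — $1,048.32 per year
Total per year = $10,647.12 + $6,264.12 + $1,048.32 = $17,959.56
Per month = $17,959.56 / 12 = $1,496.63
Shortage per month = $928.68 / 12 = $77.39
New monthly escrow = $1,496.63 + $77.39 = $1,574.02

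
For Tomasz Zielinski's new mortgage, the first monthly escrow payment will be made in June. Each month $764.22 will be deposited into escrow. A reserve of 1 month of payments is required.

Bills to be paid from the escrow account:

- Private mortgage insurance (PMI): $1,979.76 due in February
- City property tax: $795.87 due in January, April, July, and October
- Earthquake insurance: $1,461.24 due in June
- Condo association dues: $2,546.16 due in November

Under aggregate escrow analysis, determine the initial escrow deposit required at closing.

Cushion = 1 × $764.22 = $764.22
Trial balance (start $0, +$764.22 each month, − disbursements):
  Jun: +$764.22 − $1,461.24 → -$697.02
  Jul: +$764.22 − $795.87 → -$728.67
  Aug: +$764.22 → $35.55
  Sep: +$764.22 → $799.77
  Oct: +$764.22 − $795.87 → $768.12
  Nov: +$764.22 − $2,546.16 → -$1,013.82
  Dec: +$764.22 → -$249.60
  Jan: +$764.22 − $795.87 → -$281.25
  Feb: +$764.22 − $1,979.76 → -$1,496.79
  Mar: +$764.22 → -$732.57
  Apr: +$764.22 − $795.87 → -$764.22
  May: +$764.22 → $0.00
Lowest trial balance = -$1,496.79 (Feb)
Initial deposit = cushion − low point = $764.22 − (-$1,496.79) = $2,261.01

$2,261.01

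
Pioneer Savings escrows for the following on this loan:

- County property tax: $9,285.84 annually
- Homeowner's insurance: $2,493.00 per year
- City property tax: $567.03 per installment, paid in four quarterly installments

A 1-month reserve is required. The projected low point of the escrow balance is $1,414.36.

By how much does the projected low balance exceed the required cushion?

County property tax = $9,285.84
Homeowner's insurance = $2,493.00
City property tax = $567.03 × 4 = $2,268.12
Annual escrow total = $14,046.96
Per month = $14,046.96 ÷ 12 = $1,170.58
Required reserve = 1 × $1,170.58 = $1,170.58
Surplus = $1,414.36 − $1,170.58 = $243.78

$243.78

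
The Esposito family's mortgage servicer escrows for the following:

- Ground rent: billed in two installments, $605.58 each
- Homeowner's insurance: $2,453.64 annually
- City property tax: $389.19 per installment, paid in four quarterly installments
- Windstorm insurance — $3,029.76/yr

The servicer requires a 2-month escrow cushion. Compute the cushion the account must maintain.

Ground rent — $605.58 × 2 = $1,211.16 per year
Homeowner's insurance — $2,453.64 per year
City property tax — $389.19 × 4 = $1,556.76 per year
Windstorm insurance — $3,029.76 per year
Yearly total = $1,211.16 + $2,453.64 + $1,556.76 + $3,029.76 = $8,251.32
Per month = $8,251.32 ÷ 12 = $687.61
Cushion = 2 × $687.61 = $1,375.22

$1,375.22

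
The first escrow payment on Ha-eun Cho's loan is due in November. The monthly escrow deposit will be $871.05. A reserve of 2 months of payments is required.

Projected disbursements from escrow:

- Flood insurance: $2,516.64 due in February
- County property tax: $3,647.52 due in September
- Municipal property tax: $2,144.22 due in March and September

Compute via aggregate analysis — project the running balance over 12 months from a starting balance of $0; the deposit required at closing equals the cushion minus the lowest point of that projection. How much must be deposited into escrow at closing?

Cushion = 2 × $871.05 = $1,742.10
Trial balance (start $0, +$871.05 each month, − disbursements):
  Nov: +$871.05 → $871.05
  Dec: +$871.05 → $1,742.10
  Jan: +$871.05 → $2,613.15
  Feb: +$871.05 − $2,516.64 → $967.56
  Mar: +$871.05 − $2,144.22 → -$305.61
  Apr: +$871.05 → $565.44
  May: +$871.05 → $1,436.49
  Jun: +$871.05 → $2,307.54
  Jul: +$871.05 → $3,178.59
  Aug: +$871.05 → $4,049.64
  Sep: +$871.05 − $5,791.74 → -$871.05
  Oct: +$871.05 → $0.00
Lowest trial balance = -$871.05 (Sep)
Initial deposit = cushion − low point = $1,742.10 − (-$871.05) = $2,613.15

$2,613.15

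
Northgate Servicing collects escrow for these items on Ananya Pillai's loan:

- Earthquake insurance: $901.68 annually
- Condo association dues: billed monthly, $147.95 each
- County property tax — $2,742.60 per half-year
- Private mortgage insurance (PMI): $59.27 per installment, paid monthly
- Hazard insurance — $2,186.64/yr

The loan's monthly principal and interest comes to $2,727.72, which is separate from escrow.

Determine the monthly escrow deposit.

Earthquake insurance: $901.68 annually
Condo association dues: $147.95 × 12 = $1,775.40 annually
County property tax: $2,742.60 × 2 = $5,485.20 annually
Private mortgage insurance (PMI): $59.27 × 12 = $711.24 annually
Hazard insurance: $2,186.64 annually
Yearly total = $11,060.16
Base monthly escrow = $11,060.16 / 12 = $921.68

$921.68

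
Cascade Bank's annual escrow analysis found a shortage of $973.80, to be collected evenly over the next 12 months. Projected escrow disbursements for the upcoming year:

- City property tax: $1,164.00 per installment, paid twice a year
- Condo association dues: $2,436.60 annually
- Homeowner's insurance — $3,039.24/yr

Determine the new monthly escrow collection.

$731.47

City property tax — $1,164.00 × 2 = $2,328.00
Condo association dues — $2,436.60
Homeowner's insurance — $3,039.24
Yearly total = $7,803.84
Per month = $7,803.84 / 12 = $650.32
Shortage per month = $973.80 / 12 = $81.15
New monthly escrow = $650.32 + $81.15 = $731.47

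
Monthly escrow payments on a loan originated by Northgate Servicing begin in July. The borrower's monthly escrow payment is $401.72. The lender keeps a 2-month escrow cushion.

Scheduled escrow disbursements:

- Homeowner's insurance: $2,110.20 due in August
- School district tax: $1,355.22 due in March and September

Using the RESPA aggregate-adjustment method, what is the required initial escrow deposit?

Cushion = 2 × $401.72 = $803.44
Trial balance (start $0, +$401.72 each month, − disbursements):
  Jul: +$401.72 → $401.72
  Aug: +$401.72 − $2,110.20 → -$1,306.76
  Sep: +$401.72 − $1,355.22 → -$2,260.26
  Oct: +$401.72 → -$1,858.54
  Nov: +$401.72 → -$1,456.82
  Dec: +$401.72 → -$1,055.10
  Jan: +$401.72 → -$653.38
  Feb: +$401.72 → -$251.66
  Mar: +$401.72 − $1,355.22 → -$1,205.16
  Apr: +$401.72 → -$803.44
  May: +$401.72 → -$401.72
  Jun: +$401.72 → $0.00
Lowest trial balance = -$2,260.26 (Sep)
Initial deposit = cushion − low point = $803.44 − (-$2,260.26) = $3,063.70

$3,063.70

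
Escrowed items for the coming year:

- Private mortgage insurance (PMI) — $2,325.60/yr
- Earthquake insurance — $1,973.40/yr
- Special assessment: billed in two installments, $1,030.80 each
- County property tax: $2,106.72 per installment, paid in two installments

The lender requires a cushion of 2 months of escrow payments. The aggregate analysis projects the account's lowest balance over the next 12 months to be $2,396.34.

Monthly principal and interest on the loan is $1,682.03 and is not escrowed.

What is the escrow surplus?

Private mortgage insurance (PMI) — $2,325.60
Earthquake insurance — $1,973.40
Special assessment — $1,030.80 × 2 = $2,061.60
County property tax — $2,106.72 × 2 = $4,213.44
Annual escrow total = $2,325.60 + $1,973.40 + $2,061.60 + $4,213.44 = $10,574.04
Base monthly escrow = $10,574.04 ÷ 12 = $881.17
Required cushion = 2 × $881.17 = $1,762.34
Excess over cushion: $2,396.34 − $1,762.34 = $634.00

$634.00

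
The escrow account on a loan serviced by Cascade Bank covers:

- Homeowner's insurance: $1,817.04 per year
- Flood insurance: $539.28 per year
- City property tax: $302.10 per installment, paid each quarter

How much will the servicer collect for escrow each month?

$297.06

Homeowner's insurance: $1,817.04/yr
Flood insurance: $539.28/yr
City property tax: $302.10 × 4 = $1,208.40/yr
Yearly total = $1,817.04 + $539.28 + $1,208.40 = $3,564.72
Per month = $3,564.72 / 12 = $297.06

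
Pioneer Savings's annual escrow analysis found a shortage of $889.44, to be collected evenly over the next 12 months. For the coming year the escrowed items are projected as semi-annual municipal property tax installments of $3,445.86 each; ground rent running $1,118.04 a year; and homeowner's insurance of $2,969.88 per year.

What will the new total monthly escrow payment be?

Municipal property tax: $3,445.86 × 2 = $6,891.72/yr
Ground rent: $1,118.04/yr
Homeowner's insurance: $2,969.88/yr
Yearly total = $6,891.72 + $1,118.04 + $2,969.88 = $10,979.64
Monthly = $10,979.64 / 12 = $914.97
Monthly shortage recovery: $889.44 / 12 = $74.12
Adjusted monthly = $914.97 + $74.12 = $989.09

$989.09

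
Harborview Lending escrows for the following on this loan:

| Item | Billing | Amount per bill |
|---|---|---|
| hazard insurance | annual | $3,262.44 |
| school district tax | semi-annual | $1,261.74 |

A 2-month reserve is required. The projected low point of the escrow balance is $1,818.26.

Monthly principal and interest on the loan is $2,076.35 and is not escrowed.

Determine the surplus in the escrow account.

Hazard insurance — $3,262.44
School district tax — $1,261.74 × 2 = $2,523.48
Annual escrow total = $5,785.92
Monthly escrow = $5,785.92 ÷ 12 = $482.16
Cushion = 2 × $482.16 = $964.32
Surplus = $1,818.26 − $964.32 = $853.94

$853.94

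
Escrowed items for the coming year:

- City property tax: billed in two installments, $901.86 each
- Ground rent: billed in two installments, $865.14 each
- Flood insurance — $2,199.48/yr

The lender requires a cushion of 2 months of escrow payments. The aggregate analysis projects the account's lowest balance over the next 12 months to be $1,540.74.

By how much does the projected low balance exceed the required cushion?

$585.16

City property tax = $901.86 × 2 = $1,803.72/yr
Ground rent = $865.14 × 2 = $1,730.28/yr
Flood insurance = $2,199.48/yr
Yearly total = $5,733.48
Base monthly escrow = $5,733.48 ÷ 12 = $477.79
Required cushion = 2 × $477.79 = $955.58
Surplus = $1,540.74 − $955.58 = $585.16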